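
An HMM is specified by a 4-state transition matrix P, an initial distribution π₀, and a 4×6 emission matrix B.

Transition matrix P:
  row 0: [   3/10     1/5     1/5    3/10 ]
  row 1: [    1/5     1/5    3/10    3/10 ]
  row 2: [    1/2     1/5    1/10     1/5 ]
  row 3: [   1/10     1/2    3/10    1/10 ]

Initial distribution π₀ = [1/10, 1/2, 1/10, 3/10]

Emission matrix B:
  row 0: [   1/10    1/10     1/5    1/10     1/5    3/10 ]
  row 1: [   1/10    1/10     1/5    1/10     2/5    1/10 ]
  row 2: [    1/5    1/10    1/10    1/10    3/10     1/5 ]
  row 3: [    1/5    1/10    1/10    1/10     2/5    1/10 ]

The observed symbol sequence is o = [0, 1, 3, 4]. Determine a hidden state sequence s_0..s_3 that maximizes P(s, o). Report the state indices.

path = [3, 1, 3, 1]

t=0: δ = [1.000e-02, 5.000e-02, 2.000e-02, 6.000e-02]  (obs o_0=0)
t=1: δ = [1.000e-03, 3.000e-03, 1.800e-03, 1.500e-03]  ψ = [1, 3, 3, 1]  (obs o_1=1)
t=2: δ = [9.000e-05, 7.500e-05, 9.000e-05, 9.000e-05]  ψ = [2, 3, 1, 1]  (obs o_2=3)
t=3: δ = [9.000e-06, 1.800e-05, 8.100e-06, 1.080e-05]  ψ = [2, 3, 3, 0]  (obs o_3=4)
backtrack: best end state = 1; path = [3, 1, 3, 1]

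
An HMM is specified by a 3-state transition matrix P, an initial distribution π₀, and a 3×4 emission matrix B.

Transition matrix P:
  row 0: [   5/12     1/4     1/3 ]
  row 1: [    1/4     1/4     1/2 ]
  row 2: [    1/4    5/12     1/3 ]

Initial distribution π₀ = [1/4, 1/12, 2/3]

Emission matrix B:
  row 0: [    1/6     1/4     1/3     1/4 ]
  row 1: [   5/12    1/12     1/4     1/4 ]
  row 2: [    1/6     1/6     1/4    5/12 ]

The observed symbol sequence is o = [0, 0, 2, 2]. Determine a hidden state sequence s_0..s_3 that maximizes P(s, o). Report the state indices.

path = [2, 1, 2, 1]

t=0: δ = [4.167e-02, 3.472e-02, 1.111e-01]  (obs o_0=0)
t=1: δ = [4.630e-03, 1.929e-02, 6.173e-03]  ψ = [2, 2, 2]  (obs o_1=0)
t=2: δ = [1.608e-03, 1.206e-03, 2.411e-03]  ψ = [1, 1, 1]  (obs o_2=2)
t=3: δ = [2.233e-04, 2.512e-04, 2.009e-04]  ψ = [0, 2, 2]  (obs o_3=2)
backtrack: best end state = 1; path = [2, 1, 2, 1]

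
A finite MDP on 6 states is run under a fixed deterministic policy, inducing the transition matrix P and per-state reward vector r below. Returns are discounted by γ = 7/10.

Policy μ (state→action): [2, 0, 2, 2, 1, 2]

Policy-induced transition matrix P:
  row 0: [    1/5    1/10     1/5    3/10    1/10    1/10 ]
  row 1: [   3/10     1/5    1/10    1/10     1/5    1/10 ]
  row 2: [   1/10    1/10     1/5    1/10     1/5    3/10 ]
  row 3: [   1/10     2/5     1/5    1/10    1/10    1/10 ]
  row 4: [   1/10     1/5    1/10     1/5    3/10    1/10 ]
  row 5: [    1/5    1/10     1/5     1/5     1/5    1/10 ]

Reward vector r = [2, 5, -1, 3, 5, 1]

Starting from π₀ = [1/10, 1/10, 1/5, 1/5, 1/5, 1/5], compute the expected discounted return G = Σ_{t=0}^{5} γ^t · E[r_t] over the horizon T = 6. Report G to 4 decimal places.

t=0: π = [0.1000, 0.1000, 0.2000, 0.2000, 0.2000, 0.2000], E[r] = 2.3000, γ^t·E[r] = 2.300000, running G = 2.300000
t=1: π = [0.1500, 0.1900, 0.1700, 0.1600, 0.1900, 0.1400], E[r] = 2.6500, γ^t·E[r] = 1.855000, running G = 4.155000
t=2: π = [0.1670, 0.1860, 0.1620, 0.1630, 0.1880, 0.1340], E[r] = 2.6650, γ^t·E[r] = 1.305850, running G = 5.460850
t=3: π = [0.1673, 0.1863, 0.1626, 0.1656, 0.1858, 0.1324], E[r] = 2.6617, γ^t·E[r] = 0.912963, running G = 6.373813
t=4: π = [0.1672, 0.1869, 0.1628, 0.1653, 0.1853, 0.1325], E[r] = 2.6609, γ^t·E[r] = 0.638889, running G = 7.012702
t=5: π = [0.1674, 0.1868, 0.1628, 0.1652, 0.1853, 0.1326], E[r] = 2.6606, γ^t·E[r] = 0.447161, running G = 7.459863

G = 7.4599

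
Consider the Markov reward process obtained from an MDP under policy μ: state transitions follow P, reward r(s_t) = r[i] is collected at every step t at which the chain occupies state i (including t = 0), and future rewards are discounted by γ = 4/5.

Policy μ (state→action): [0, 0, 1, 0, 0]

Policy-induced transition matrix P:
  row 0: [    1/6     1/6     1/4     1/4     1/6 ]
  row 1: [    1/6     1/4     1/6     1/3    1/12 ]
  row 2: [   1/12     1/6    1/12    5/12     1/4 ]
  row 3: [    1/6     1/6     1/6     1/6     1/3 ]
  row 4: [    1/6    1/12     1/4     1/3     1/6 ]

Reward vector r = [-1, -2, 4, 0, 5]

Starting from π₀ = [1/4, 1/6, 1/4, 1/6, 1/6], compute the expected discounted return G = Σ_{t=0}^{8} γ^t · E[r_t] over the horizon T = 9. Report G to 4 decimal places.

t=0: π = [0.2500, 0.1667, 0.2500, 0.1667, 0.1667], E[r] = 1.2500, γ^t·E[r] = 1.250000, running G = 1.250000
t=1: π = [0.1458, 0.1667, 0.1806, 0.3056, 0.2014], E[r] = 1.2500, γ^t·E[r] = 1.000000, running G = 2.250000
t=2: π = [0.1516, 0.1638, 0.1806, 0.2853, 0.2188], E[r] = 1.3368, γ^t·E[r] = 0.855556, running G = 3.105556
t=3: π = [0.1516, 0.1621, 0.1825, 0.2882, 0.2156], E[r] = 1.3322, γ^t·E[r] = 0.682099, running G = 3.787654
t=4: π = [0.1515, 0.1622, 0.1821, 0.2879, 0.2164], E[r] = 1.3344, γ^t·E[r] = 0.546560, running G = 4.334214
t=5: π = [0.1515, 0.1622, 0.1821, 0.2879, 0.2163], E[r] = 1.3343, γ^t·E[r] = 0.437225, running G = 4.771439
t=6: π = [0.1515, 0.1622, 0.1821, 0.2879, 0.2163], E[r] = 1.3343, γ^t·E[r] = 0.349789, running G = 5.121228
t=7: π = [0.1515, 0.1622, 0.1821, 0.2879, 0.2163], E[r] = 1.3343, γ^t·E[r] = 0.279832, running G = 5.401059
t=8: π = [0.1515, 0.1622, 0.1821, 0.2879, 0.2163], E[r] = 1.3343, γ^t·E[r] = 0.223865, running G = 5.624925

G = 5.6249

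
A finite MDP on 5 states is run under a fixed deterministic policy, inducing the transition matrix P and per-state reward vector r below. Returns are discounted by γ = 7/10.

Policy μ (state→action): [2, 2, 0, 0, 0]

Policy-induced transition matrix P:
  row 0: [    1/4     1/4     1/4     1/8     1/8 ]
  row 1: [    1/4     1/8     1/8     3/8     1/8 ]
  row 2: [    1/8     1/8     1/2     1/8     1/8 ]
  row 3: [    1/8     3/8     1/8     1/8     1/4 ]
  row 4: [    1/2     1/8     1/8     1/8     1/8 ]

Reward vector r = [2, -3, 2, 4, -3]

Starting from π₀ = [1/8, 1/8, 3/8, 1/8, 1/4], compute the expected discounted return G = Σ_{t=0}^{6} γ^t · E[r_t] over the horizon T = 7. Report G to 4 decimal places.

G = 1.7605

t=0: π = [0.1250, 0.1250, 0.3750, 0.1250, 0.2500], E[r] = 0.3750, γ^t·E[r] = 0.375000, running G = 0.375000
t=1: π = [0.2500, 0.1719, 0.2813, 0.1563, 0.1406], E[r] = 0.7500, γ^t·E[r] = 0.525000, running G = 0.900000
t=2: π = [0.2305, 0.1953, 0.2617, 0.1680, 0.1445], E[r] = 0.6367, γ^t·E[r] = 0.311992, running G = 1.211992
t=3: π = [0.2324, 0.1958, 0.2520, 0.1738, 0.1460], E[r] = 0.6387, γ^t·E[r] = 0.219064, running G = 1.431057
t=4: π = [0.2333, 0.1975, 0.2485, 0.1740, 0.1467], E[r] = 0.6267, γ^t·E[r] = 0.150473, running G = 1.581529
t=5: π = [0.2339, 0.1976, 0.2474, 0.1744, 0.1467], E[r] = 0.6268, γ^t·E[r] = 0.105346, running G = 1.686876
t=6: π = [0.2340, 0.1978, 0.2470, 0.1744, 0.1468], E[r] = 0.6257, γ^t·E[r] = 0.073613, running G = 1.760488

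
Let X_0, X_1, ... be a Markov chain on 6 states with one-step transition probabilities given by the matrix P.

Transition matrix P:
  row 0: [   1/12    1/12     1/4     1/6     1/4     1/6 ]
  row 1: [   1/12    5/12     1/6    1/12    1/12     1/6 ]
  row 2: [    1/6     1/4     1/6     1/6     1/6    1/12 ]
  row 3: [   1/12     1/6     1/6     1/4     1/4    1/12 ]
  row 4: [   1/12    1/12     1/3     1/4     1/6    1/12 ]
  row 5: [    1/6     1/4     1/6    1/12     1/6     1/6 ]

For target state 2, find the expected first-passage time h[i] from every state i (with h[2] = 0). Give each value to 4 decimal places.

First-step conditioning: h[2] = 0; for i ≠ 2, h[i] = 1 + Σ_k P[i][k]·h[k].
  h[0] = 1 + 1/12·h[0] + 1/12·h[1] + 1/6·h[3] + 1/4·h[4] + 1/6·h[5]
  h[1] = 1 + 1/12·h[0] + 5/12·h[1] + 1/12·h[3] + 1/12·h[4] + 1/6·h[5]
  h[3] = 1 + 1/12·h[0] + 1/6·h[1] + 1/4·h[3] + 1/4·h[4] + 1/12·h[5]
  h[4] = 1 + 1/12·h[0] + 1/12·h[1] + 1/4·h[3] + 1/6·h[4] + 1/12·h[5]
  h[5] = 1 + 1/6·h[0] + 1/4·h[1] + 1/12·h[3] + 1/6·h[4] + 1/6·h[5]
Solving the 5×5 linear system over states ≠ 2 gives exactly h = [10908/2459, 12356/2459, 0, 11928/2459, 10060/2459, 12044/2459] (h[2] = 0 is the target).

h = [4.4359, 5.0248, 0.0000, 4.8508, 4.0911, 4.8979]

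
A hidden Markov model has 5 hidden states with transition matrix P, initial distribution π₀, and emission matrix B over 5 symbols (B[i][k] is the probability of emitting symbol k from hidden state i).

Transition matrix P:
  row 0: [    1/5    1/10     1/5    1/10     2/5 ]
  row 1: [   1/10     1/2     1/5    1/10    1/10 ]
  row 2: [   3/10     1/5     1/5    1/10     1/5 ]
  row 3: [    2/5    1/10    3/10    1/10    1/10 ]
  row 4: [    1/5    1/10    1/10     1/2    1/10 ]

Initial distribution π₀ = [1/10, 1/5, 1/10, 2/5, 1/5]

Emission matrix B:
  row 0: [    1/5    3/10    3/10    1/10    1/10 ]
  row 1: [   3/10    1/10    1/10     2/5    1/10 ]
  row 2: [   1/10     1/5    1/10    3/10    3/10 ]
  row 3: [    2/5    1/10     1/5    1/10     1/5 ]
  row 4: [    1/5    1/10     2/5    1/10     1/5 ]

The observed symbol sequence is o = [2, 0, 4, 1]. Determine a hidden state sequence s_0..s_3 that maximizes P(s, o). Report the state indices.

path = [4, 3, 2, 0]

t=0: δ = [3.000e-02, 2.000e-02, 1.000e-02, 8.000e-02, 8.000e-02]  (obs o_0=2)
t=1: δ = [6.400e-03, 3.000e-03, 2.400e-03, 1.600e-02, 2.400e-03]  ψ = [3, 1, 3, 4, 0]  (obs o_1=0)
t=2: δ = [6.400e-04, 1.600e-04, 1.440e-03, 3.200e-04, 5.120e-04]  ψ = [3, 3, 3, 3, 0]  (obs o_2=4)
t=3: δ = [1.296e-04, 2.880e-05, 5.760e-05, 2.560e-05, 2.880e-05]  ψ = [2, 2, 2, 4, 2]  (obs o_3=1)
backtrack: best end state = 0; path = [4, 3, 2, 0]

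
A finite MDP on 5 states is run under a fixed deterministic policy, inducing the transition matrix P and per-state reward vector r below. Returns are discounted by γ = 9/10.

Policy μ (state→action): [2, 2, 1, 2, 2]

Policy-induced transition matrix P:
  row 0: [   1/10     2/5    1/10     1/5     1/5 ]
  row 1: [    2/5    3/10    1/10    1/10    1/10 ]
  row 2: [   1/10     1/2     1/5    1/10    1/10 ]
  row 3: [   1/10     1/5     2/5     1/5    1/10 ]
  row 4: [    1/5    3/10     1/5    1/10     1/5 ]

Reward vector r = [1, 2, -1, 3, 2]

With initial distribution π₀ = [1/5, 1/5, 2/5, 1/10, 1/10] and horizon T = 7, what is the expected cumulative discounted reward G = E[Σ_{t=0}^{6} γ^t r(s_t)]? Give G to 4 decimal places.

G = 6.6330

t=0: π = [0.2000, 0.2000, 0.4000, 0.1000, 0.1000], E[r] = 0.7000, γ^t·E[r] = 0.700000, running G = 0.700000
t=1: π = [0.1700, 0.3900, 0.1800, 0.1300, 0.1300], E[r] = 1.4200, γ^t·E[r] = 1.278000, running G = 1.978000
t=2: π = [0.2300, 0.3400, 0.1700, 0.1300, 0.1300], E[r] = 1.3900, γ^t·E[r] = 1.125900, running G = 3.103900
t=3: π = [0.2150, 0.3440, 0.1690, 0.1360, 0.1360], E[r] = 1.4140, γ^t·E[r] = 1.030806, running G = 4.134706
t=4: π = [0.2168, 0.3417, 0.1713, 0.1351, 0.1351], E[r] = 1.4044, γ^t·E[r] = 0.921427, running G = 5.056133
t=5: π = [0.2160, 0.3424, 0.1712, 0.1352, 0.1352], E[r] = 1.4057, γ^t·E[r] = 0.830028, running G = 5.886161
t=6: π = [0.2162, 0.3423, 0.1712, 0.1351, 0.1351], E[r] = 1.4053, γ^t·E[r] = 0.746831, running G = 6.632992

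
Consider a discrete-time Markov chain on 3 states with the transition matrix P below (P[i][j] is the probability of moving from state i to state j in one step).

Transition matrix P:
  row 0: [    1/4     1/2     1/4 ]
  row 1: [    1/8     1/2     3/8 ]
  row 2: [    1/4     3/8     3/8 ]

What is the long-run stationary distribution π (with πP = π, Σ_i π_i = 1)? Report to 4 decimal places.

π = [0.1930, 0.4561, 0.3509]

Balance equations π_j = Σ_i π_i·P[i][j]:
  π_0 = 1/4·π_0 + 1/8·π_1 + 1/4·π_2
  π_1 = 1/2·π_0 + 1/2·π_1 + 3/8·π_2
  normalize: π_0 + π_1 + π_2 = 1
Solving the linear system gives exactly π = [11/57, 26/57, 20/57].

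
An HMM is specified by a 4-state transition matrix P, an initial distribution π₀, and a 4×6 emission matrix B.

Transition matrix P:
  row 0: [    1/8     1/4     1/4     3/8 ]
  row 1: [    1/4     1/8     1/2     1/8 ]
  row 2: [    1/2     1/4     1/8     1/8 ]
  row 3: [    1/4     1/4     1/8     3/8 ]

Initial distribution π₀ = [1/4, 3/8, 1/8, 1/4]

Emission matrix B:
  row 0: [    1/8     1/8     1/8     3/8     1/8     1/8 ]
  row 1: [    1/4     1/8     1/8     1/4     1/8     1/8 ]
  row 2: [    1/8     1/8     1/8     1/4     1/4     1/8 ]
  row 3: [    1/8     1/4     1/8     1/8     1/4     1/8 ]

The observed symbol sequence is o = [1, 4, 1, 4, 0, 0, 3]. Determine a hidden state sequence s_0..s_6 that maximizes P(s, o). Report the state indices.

path = [3, 3, 3, 3, 1, 2, 0]

t=0: δ = [3.125e-02, 4.688e-02, 1.562e-02, 6.250e-02]  (obs o_0=1)
t=1: δ = [1.953e-03, 1.953e-03, 5.859e-03, 5.859e-03]  ψ = [3, 3, 1, 3]  (obs o_1=4)
t=2: δ = [3.662e-04, 1.831e-04, 1.221e-04, 5.493e-04]  ψ = [2, 2, 1, 3]  (obs o_2=1)
t=3: δ = [1.717e-05, 1.717e-05, 2.289e-05, 5.150e-05]  ψ = [3, 3, 0, 3]  (obs o_3=4)
t=4: δ = [1.609e-06, 3.219e-06, 1.073e-06, 2.414e-06]  ψ = [3, 3, 1, 3]  (obs o_4=0)
t=5: δ = [1.006e-07, 1.509e-07, 2.012e-07, 1.132e-07]  ψ = [1, 3, 1, 3]  (obs o_5=0)
t=6: δ = [3.772e-08, 1.257e-08, 1.886e-08, 5.304e-09]  ψ = [2, 2, 1, 3]  (obs o_6=3)
backtrack: best end state = 0; path = [3, 3, 3, 3, 1, 2, 0]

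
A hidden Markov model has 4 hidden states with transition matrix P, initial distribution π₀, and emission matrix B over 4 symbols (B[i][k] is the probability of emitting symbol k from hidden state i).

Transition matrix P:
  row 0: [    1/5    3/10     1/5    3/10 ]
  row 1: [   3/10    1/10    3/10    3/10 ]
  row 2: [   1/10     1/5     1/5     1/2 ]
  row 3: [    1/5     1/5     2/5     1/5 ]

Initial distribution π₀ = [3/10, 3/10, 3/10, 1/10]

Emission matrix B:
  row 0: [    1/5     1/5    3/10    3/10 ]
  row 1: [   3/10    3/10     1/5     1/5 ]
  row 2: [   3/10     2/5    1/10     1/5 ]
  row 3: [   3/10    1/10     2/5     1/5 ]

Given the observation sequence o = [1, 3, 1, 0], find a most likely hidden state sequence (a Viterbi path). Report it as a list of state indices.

path = [2, 3, 2, 3]

t=0: δ = [6.000e-02, 9.000e-02, 1.200e-01, 1.000e-02]  (obs o_0=1)
t=1: δ = [8.100e-03, 4.800e-03, 5.400e-03, 1.200e-02]  ψ = [1, 2, 1, 2]  (obs o_1=3)
t=2: δ = [4.800e-04, 7.290e-04, 1.920e-03, 2.700e-04]  ψ = [3, 0, 3, 2]  (obs o_2=1)
t=3: δ = [4.374e-05, 1.152e-04, 1.152e-04, 2.880e-04]  ψ = [1, 2, 2, 2]  (obs o_3=0)
backtrack: best end state = 3; path = [2, 3, 2, 3]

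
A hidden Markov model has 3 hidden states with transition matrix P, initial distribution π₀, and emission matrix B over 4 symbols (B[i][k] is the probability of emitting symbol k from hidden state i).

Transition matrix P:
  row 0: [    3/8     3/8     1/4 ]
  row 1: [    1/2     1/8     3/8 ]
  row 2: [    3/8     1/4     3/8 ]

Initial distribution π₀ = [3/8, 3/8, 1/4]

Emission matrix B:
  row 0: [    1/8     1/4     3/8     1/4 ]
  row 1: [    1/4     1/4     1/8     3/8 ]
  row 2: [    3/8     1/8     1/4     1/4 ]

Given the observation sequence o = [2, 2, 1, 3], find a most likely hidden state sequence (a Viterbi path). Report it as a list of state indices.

t=0: δ = [1.406e-01, 4.688e-02, 6.250e-02]  (obs o_0=2)
t=1: δ = [1.978e-02, 6.592e-03, 8.789e-03]  ψ = [0, 0, 0]  (obs o_1=2)
t=2: δ = [1.854e-03, 1.854e-03, 6.180e-04]  ψ = [0, 0, 0]  (obs o_2=1)
t=3: δ = [2.317e-04, 2.607e-04, 1.738e-04]  ψ = [1, 0, 1]  (obs o_3=3)
backtrack: best end state = 1; path = [0, 0, 0, 1]

path = [0, 0, 0, 1]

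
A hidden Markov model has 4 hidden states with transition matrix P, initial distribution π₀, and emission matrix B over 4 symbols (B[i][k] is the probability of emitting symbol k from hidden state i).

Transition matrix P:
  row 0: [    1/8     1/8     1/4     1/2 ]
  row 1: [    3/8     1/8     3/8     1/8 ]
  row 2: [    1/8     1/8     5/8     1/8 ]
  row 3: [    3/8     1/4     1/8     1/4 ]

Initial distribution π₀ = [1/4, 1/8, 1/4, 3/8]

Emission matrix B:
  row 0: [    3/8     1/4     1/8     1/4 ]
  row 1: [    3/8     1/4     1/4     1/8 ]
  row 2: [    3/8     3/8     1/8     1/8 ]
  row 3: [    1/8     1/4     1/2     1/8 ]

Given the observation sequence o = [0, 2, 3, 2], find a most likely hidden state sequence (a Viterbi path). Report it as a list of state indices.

t=0: δ = [9.375e-02, 4.688e-02, 9.375e-02, 4.688e-02]  (obs o_0=0)
t=1: δ = [2.197e-03, 2.930e-03, 7.324e-03, 2.344e-02]  ψ = [1, 0, 2, 0]  (obs o_1=2)
t=2: δ = [2.197e-03, 7.324e-04, 5.722e-04, 7.324e-04]  ψ = [3, 3, 2, 3]  (obs o_2=3)
t=3: δ = [3.433e-05, 6.866e-05, 6.866e-05, 5.493e-04]  ψ = [0, 0, 0, 0]  (obs o_3=2)
backtrack: best end state = 3; path = [0, 3, 0, 3]

path = [0, 3, 0, 3]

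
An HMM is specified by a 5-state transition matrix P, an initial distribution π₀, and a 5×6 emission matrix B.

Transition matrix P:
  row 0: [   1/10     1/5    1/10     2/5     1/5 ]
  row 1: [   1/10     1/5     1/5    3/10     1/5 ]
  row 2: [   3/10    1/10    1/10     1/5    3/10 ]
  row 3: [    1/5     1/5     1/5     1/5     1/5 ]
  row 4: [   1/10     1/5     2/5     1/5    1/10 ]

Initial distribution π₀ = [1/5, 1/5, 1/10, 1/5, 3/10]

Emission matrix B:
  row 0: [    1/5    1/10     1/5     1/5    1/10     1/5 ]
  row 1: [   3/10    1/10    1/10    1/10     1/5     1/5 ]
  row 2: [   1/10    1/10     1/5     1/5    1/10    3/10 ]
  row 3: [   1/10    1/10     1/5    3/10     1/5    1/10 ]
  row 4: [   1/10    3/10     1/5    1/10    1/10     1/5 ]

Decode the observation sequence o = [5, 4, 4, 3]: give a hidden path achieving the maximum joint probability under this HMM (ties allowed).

path = [0, 3, 1, 3]

t=0: δ = [4.000e-02, 4.000e-02, 3.000e-02, 2.000e-02, 6.000e-02]  (obs o_0=5)
t=1: δ = [9.000e-04, 2.400e-03, 2.400e-03, 3.200e-03, 9.000e-04]  ψ = [2, 4, 4, 0, 2]  (obs o_1=4)
t=2: δ = [7.200e-05, 1.280e-04, 6.400e-05, 1.440e-04, 7.200e-05]  ψ = [2, 3, 3, 1, 2]  (obs o_2=4)
t=3: δ = [5.760e-06, 2.880e-06, 5.760e-06, 1.152e-05, 2.880e-06]  ψ = [3, 3, 3, 1, 3]  (obs o_3=3)
backtrack: best end state = 3; path = [0, 3, 1, 3]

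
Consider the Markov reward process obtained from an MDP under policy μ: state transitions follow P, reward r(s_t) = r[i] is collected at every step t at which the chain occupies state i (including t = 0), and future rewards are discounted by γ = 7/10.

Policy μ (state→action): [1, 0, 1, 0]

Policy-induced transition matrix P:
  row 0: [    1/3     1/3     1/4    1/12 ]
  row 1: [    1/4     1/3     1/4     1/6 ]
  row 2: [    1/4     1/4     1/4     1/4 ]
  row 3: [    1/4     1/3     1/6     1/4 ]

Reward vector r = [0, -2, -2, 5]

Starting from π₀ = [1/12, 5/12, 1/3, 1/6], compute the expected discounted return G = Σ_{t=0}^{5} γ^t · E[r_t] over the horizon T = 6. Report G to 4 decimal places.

G = -0.9650

t=0: π = [0.0833, 0.4167, 0.3333, 0.1667], E[r] = -0.6667, γ^t·E[r] = -0.666667, running G = -0.666667
t=1: π = [0.2569, 0.3056, 0.2361, 0.2014], E[r] = -0.0764, γ^t·E[r] = -0.053472, running G = -0.720139
t=2: π = [0.2714, 0.3137, 0.2332, 0.1817], E[r] = -0.1852, γ^t·E[r] = -0.090741, running G = -0.810880
t=3: π = [0.2726, 0.3139, 0.2349, 0.1786], E[r] = -0.2044, γ^t·E[r] = -0.070102, running G = -0.880982
t=4: π = [0.2727, 0.3138, 0.2351, 0.1784], E[r] = -0.2057, γ^t·E[r] = -0.049395, running G = -0.930376
t=5: π = [0.2727, 0.3137, 0.2351, 0.1784], E[r] = -0.2057, γ^t·E[r] = -0.034580, running G = -0.964956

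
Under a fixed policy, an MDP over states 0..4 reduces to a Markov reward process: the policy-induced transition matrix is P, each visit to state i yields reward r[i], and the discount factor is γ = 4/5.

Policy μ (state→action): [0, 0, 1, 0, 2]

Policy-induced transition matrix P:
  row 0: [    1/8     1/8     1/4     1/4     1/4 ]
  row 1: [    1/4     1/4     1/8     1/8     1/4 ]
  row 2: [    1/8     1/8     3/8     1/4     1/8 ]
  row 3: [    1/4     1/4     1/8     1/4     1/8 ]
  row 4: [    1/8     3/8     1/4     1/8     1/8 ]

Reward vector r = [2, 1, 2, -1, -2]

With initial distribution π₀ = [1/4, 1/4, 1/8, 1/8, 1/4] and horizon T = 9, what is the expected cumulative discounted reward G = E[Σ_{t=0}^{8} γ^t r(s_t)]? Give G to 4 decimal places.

t=0: π = [0.2500, 0.2500, 0.1250, 0.1250, 0.2500], E[r] = 0.3750, γ^t·E[r] = 0.375000, running G = 0.375000
t=1: π = [0.1719, 0.2344, 0.2188, 0.1875, 0.1875], E[r] = 0.4531, γ^t·E[r] = 0.362500, running G = 0.737500
t=2: π = [0.1777, 0.2246, 0.2246, 0.1973, 0.1758], E[r] = 0.4805, γ^t·E[r] = 0.307500, running G = 1.045000
t=3: π = [0.1777, 0.2217, 0.2253, 0.2000, 0.1753], E[r] = 0.4773, γ^t·E[r] = 0.244375, running G = 1.289375
t=4: π = [0.1777, 0.2215, 0.2255, 0.2004, 0.1749], E[r] = 0.4776, γ^t·E[r] = 0.195638, running G = 1.485013
t=5: π = [0.1777, 0.2215, 0.2254, 0.2004, 0.1749], E[r] = 0.4776, γ^t·E[r] = 0.156495, running G = 1.641508
t=6: π = [0.1777, 0.2215, 0.2254, 0.2005, 0.1749], E[r] = 0.4776, γ^t·E[r] = 0.125192, running G = 1.766700
t=7: π = [0.1777, 0.2215, 0.2254, 0.2005, 0.1749], E[r] = 0.4776, γ^t·E[r] = 0.100154, running G = 1.866854
t=8: π = [0.1777, 0.2215, 0.2254, 0.2005, 0.1749], E[r] = 0.4776, γ^t·E[r] = 0.080123, running G = 1.946976

G = 1.9470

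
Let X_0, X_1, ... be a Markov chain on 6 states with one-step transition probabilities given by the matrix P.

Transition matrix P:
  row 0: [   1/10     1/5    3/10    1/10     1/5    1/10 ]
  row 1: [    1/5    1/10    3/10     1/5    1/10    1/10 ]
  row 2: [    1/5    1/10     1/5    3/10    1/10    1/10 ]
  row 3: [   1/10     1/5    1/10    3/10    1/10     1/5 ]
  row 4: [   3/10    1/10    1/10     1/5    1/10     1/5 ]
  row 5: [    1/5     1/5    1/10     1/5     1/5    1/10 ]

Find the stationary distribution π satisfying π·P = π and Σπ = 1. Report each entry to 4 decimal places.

π = [0.1734, 0.1532, 0.1837, 0.2234, 0.1309, 0.1354]

Balance equations π_j = Σ_i π_i·P[i][j]:
  π_0 = 1/10·π_0 + 1/5·π_1 + 1/5·π_2 + 1/10·π_3 + 3/10·π_4 + 1/5·π_5
  π_1 = 1/5·π_0 + 1/10·π_1 + 1/10·π_2 + 1/5·π_3 + 1/10·π_4 + 1/5·π_5
  π_2 = 3/10·π_0 + 3/10·π_1 + 1/5·π_2 + 1/10·π_3 + 1/10·π_4 + 1/10·π_5
  π_3 = 1/10·π_0 + 1/5·π_1 + 3/10·π_2 + 3/10·π_3 + 1/5·π_4 + 1/5·π_5
  π_4 = 1/5·π_0 + 1/10·π_1 + 1/10·π_2 + 1/10·π_3 + 1/10·π_4 + 1/5·π_5
  normalize: π_0 + π_1 + π_2 + π_3 + π_4 + π_5 = 1
Solving the linear system gives exactly π = [18749/108119, 1506/9829, 19861/108119, 24150/108119, 14151/108119, 14642/108119].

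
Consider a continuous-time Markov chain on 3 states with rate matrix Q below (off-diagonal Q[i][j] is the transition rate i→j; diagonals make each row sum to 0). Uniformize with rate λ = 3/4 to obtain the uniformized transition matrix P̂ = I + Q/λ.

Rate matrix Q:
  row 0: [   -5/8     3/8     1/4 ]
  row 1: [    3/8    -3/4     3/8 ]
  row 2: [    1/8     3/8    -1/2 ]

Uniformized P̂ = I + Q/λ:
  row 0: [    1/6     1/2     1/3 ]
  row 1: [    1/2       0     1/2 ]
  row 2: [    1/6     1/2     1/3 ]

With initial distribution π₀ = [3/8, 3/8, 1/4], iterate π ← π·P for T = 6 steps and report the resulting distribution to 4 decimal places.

t=0: π = [0.3750, 0.3750, 0.2500]
t=1: π = [0.2917, 0.3125, 0.3958]
t=2: π = [0.2708, 0.3438, 0.3854]
t=3: π = [0.2813, 0.3281, 0.3906]
t=4: π = [0.2760, 0.3359, 0.3880]
t=5: π = [0.2786, 0.3320, 0.3893]
t=6: π = [0.2773, 0.3340, 0.3887]

π = [0.2773, 0.3340, 0.3887]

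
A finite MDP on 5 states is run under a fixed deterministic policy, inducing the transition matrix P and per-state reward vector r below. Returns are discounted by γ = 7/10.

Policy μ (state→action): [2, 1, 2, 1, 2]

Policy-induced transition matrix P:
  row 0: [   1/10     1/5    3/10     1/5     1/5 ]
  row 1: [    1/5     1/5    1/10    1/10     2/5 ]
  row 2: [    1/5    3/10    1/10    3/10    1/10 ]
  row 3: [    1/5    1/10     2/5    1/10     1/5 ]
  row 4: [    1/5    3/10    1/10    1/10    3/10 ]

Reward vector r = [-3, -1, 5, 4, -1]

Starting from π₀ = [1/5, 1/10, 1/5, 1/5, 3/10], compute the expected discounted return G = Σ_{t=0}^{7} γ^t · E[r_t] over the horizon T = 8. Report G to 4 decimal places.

G = 1.9927

t=0: π = [0.2000, 0.1000, 0.2000, 0.2000, 0.3000], E[r] = 0.8000, γ^t·E[r] = 0.800000, running G = 0.800000
t=1: π = [0.1800, 0.2300, 0.2000, 0.1600, 0.2300], E[r] = 0.6400, γ^t·E[r] = 0.448000, running G = 1.248000
t=2: π = [0.1820, 0.2270, 0.1840, 0.1580, 0.2490], E[r] = 0.5300, γ^t·E[r] = 0.259700, running G = 1.507700
t=3: π = [0.1818, 0.2275, 0.1838, 0.1550, 0.2519], E[r] = 0.5142, γ^t·E[r] = 0.176371, running G = 1.684071
t=4: π = [0.1818, 0.2281, 0.1829, 0.1549, 0.2523], E[r] = 0.5082, γ^t·E[r] = 0.122024, running G = 1.806094
t=5: π = [0.1818, 0.2280, 0.1828, 0.1548, 0.2526], E[r] = 0.5072, γ^t·E[r] = 0.085247, running G = 1.891341
t=6: π = [0.1818, 0.2281, 0.1828, 0.1548, 0.2526], E[r] = 0.5069, γ^t·E[r] = 0.059631, running G = 1.950972
t=7: π = [0.1818, 0.2281, 0.1828, 0.1547, 0.2526], E[r] = 0.5068, γ^t·E[r] = 0.041737, running G = 1.992709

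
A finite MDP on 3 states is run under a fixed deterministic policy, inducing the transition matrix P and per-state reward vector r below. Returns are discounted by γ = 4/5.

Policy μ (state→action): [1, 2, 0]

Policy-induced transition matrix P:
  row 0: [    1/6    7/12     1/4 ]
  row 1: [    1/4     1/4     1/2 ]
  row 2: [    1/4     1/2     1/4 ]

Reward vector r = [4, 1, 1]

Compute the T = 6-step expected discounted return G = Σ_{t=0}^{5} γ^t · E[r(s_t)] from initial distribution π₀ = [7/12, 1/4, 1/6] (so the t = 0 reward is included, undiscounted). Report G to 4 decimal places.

G = 7.2350

t=0: π = [0.5833, 0.2500, 0.1667], E[r] = 2.7500, γ^t·E[r] = 2.750000, running G = 2.750000
t=1: π = [0.2014, 0.4861, 0.3125], E[r] = 1.6042, γ^t·E[r] = 1.283333, running G = 4.033333
t=2: π = [0.2332, 0.3953, 0.3715], E[r] = 1.6997, γ^t·E[r] = 1.087778, running G = 5.121111
t=3: π = [0.2306, 0.4206, 0.3488], E[r] = 1.6917, γ^t·E[r] = 0.866148, running G = 5.987259
t=4: π = [0.2308, 0.4141, 0.3552], E[r] = 1.6924, γ^t·E[r] = 0.693190, running G = 6.680449
t=5: π = [0.2308, 0.4157, 0.3535], E[r] = 1.6923, γ^t·E[r] = 0.554534, running G = 7.234983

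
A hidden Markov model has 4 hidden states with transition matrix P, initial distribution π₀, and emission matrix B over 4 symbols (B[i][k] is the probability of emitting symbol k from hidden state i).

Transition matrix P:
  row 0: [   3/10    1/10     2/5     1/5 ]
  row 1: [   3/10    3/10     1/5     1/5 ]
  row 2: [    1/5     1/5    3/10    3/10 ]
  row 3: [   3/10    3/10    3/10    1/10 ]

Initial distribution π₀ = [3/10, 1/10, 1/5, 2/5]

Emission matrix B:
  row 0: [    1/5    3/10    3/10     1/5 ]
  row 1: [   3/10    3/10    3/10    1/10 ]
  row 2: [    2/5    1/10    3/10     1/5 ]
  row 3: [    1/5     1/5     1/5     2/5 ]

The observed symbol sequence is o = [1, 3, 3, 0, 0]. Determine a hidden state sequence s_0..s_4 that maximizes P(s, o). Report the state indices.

t=0: δ = [9.000e-02, 3.000e-02, 2.000e-02, 8.000e-02]  (obs o_0=1)
t=1: δ = [5.400e-03, 2.400e-03, 7.200e-03, 7.200e-03]  ψ = [0, 3, 0, 0]  (obs o_1=3)
t=2: δ = [4.320e-04, 2.160e-04, 4.320e-04, 8.640e-04]  ψ = [3, 3, 0, 2]  (obs o_2=3)
t=3: δ = [5.184e-05, 7.776e-05, 1.037e-04, 2.592e-05]  ψ = [3, 3, 3, 2]  (obs o_3=0)
t=4: δ = [4.666e-06, 6.998e-06, 1.244e-05, 6.221e-06]  ψ = [1, 1, 2, 2]  (obs o_4=0)
backtrack: best end state = 2; path = [0, 2, 3, 2, 2]

path = [0, 2, 3, 2, 2]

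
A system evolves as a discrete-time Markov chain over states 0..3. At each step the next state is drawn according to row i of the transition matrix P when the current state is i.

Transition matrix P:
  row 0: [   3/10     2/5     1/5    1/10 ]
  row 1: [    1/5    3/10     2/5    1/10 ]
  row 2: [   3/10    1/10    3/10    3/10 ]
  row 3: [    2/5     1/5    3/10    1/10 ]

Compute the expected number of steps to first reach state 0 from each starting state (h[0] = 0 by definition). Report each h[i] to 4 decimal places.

h = [0.0000, 3.7209, 3.2558, 3.0233]

First-step conditioning: h[0] = 0; for i ≠ 0, h[i] = 1 + Σ_k P[i][k]·h[k].
  h[1] = 1 + 3/10·h[1] + 2/5·h[2] + 1/10·h[3]
  h[2] = 1 + 1/10·h[1] + 3/10·h[2] + 3/10·h[3]
  h[3] = 1 + 1/5·h[1] + 3/10·h[2] + 1/10·h[3]
Solving the 3×3 linear system over states ≠ 0 gives exactly h = [0, 160/43, 140/43, 130/43] (h[0] = 0 is the target).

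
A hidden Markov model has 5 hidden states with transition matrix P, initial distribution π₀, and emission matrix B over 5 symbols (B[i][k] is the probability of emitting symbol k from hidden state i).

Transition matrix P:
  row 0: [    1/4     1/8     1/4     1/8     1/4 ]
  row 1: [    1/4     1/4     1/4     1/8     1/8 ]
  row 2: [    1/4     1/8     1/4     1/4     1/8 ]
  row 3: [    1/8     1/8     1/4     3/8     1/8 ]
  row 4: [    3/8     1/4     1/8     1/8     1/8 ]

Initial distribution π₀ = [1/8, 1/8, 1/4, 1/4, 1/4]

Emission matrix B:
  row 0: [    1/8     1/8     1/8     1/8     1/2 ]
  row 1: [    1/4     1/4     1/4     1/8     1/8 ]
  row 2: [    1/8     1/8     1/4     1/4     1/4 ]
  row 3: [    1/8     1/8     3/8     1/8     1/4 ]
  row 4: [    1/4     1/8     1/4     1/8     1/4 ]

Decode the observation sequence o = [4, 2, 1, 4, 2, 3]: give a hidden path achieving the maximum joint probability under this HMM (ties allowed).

t=0: δ = [6.250e-02, 1.562e-02, 6.250e-02, 6.250e-02, 6.250e-02]  (obs o_0=4)
t=1: δ = [2.930e-03, 3.906e-03, 3.906e-03, 8.789e-03, 3.906e-03]  ψ = [4, 4, 0, 3, 0]  (obs o_1=2)
t=2: δ = [1.831e-04, 2.747e-04, 2.747e-04, 4.120e-04, 1.373e-04]  ψ = [4, 3, 3, 3, 3]  (obs o_2=1)
t=3: δ = [3.433e-05, 8.583e-06, 2.575e-05, 3.862e-05, 1.287e-05]  ψ = [1, 1, 3, 3, 3]  (obs o_3=4)
t=4: δ = [1.073e-06, 1.207e-06, 2.414e-06, 5.431e-06, 2.146e-06]  ψ = [0, 3, 3, 3, 0]  (obs o_4=2)
t=5: δ = [1.006e-07, 8.487e-08, 3.395e-07, 2.546e-07, 8.487e-08]  ψ = [4, 3, 3, 3, 3]  (obs o_5=3)
backtrack: best end state = 2; path = [3, 3, 3, 3, 3, 2]

path = [3, 3, 3, 3, 3, 2]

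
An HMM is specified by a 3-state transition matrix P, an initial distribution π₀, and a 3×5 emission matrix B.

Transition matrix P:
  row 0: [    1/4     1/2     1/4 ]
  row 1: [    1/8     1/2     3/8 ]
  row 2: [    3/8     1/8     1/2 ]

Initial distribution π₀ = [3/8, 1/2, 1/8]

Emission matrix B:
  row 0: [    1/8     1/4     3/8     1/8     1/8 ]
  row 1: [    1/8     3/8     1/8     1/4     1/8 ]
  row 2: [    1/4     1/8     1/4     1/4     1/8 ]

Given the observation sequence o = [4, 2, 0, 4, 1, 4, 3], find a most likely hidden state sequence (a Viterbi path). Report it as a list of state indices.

t=0: δ = [4.688e-02, 6.250e-02, 1.562e-02]  (obs o_0=4)
t=1: δ = [4.395e-03, 3.906e-03, 5.859e-03]  ψ = [0, 1, 1]  (obs o_1=2)
t=2: δ = [2.747e-04, 2.747e-04, 7.324e-04]  ψ = [2, 0, 2]  (obs o_2=0)
t=3: δ = [3.433e-05, 1.717e-05, 4.578e-05]  ψ = [2, 0, 2]  (obs o_3=4)
t=4: δ = [4.292e-06, 6.437e-06, 2.861e-06]  ψ = [2, 0, 2]  (obs o_4=1)
t=5: δ = [1.341e-07, 4.023e-07, 3.017e-07]  ψ = [0, 1, 1]  (obs o_5=4)
t=6: δ = [1.414e-08, 5.029e-08, 3.772e-08]  ψ = [2, 1, 1]  (obs o_6=3)
backtrack: best end state = 1; path = [1, 2, 2, 0, 1, 1, 1]

path = [1, 2, 2, 0, 1, 1, 1]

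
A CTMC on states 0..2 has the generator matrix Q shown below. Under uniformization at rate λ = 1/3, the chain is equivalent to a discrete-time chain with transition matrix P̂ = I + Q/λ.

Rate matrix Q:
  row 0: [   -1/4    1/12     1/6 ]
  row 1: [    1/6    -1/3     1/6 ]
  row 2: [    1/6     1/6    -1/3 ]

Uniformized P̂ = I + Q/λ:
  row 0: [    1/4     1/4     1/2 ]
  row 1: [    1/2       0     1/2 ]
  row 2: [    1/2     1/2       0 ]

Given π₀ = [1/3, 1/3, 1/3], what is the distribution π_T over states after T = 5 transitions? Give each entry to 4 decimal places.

t=0: π = [0.3333, 0.3333, 0.3333]
t=1: π = [0.4167, 0.2500, 0.3333]
t=2: π = [0.3958, 0.2708, 0.3333]
t=3: π = [0.4010, 0.2656, 0.3333]
t=4: π = [0.3997, 0.2669, 0.3333]
t=5: π = [0.4001, 0.2666, 0.3333]

π = [0.4001, 0.2666, 0.3333]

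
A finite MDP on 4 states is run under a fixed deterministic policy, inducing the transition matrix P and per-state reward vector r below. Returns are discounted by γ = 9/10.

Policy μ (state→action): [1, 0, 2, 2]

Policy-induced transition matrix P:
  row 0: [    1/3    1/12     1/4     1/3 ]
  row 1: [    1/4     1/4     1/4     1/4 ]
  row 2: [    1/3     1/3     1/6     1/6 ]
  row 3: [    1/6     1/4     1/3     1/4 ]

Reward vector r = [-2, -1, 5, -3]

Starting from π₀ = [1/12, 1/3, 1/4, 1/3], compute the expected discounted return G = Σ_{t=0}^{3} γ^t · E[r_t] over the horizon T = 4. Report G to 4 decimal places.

G = -0.8421

t=0: π = [0.0833, 0.3333, 0.2500, 0.3333], E[r] = -0.2500, γ^t·E[r] = -0.250000, running G = -0.250000
t=1: π = [0.2500, 0.2569, 0.2569, 0.2361], E[r] = -0.1806, γ^t·E[r] = -0.162500, running G = -0.412500
t=2: π = [0.2726, 0.2297, 0.2483, 0.2494], E[r] = -0.2818, γ^t·E[r] = -0.228281, running G = -0.640781
t=3: π = [0.2726, 0.2253, 0.2501, 0.2520], E[r] = -0.2761, γ^t·E[r] = -0.201270, running G = -0.842051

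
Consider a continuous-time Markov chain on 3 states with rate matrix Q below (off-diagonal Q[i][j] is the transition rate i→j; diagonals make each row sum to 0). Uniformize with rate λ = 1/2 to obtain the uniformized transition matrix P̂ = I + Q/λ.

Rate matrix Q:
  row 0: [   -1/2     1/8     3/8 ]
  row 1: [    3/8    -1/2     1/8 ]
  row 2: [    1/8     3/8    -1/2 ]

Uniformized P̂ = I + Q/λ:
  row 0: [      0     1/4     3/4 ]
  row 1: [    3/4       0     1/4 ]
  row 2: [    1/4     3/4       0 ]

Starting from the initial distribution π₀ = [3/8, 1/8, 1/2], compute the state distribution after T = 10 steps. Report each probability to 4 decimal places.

π = [0.3364, 0.3303, 0.3333]

t=0: π = [0.3750, 0.1250, 0.5000]
t=1: π = [0.2188, 0.4688, 0.3125]
t=2: π = [0.4297, 0.2891, 0.2813]
t=3: π = [0.2871, 0.3184, 0.3945]
t=4: π = [0.3374, 0.3677, 0.2949]
t=5: π = [0.3495, 0.3055, 0.3450]
t=6: π = [0.3154, 0.3461, 0.3385]
t=7: π = [0.3442, 0.3327, 0.3231]
t=8: π = [0.3303, 0.3284, 0.3413]
t=9: π = [0.3316, 0.3386, 0.3298]
t=10: π = [0.3364, 0.3303, 0.3333]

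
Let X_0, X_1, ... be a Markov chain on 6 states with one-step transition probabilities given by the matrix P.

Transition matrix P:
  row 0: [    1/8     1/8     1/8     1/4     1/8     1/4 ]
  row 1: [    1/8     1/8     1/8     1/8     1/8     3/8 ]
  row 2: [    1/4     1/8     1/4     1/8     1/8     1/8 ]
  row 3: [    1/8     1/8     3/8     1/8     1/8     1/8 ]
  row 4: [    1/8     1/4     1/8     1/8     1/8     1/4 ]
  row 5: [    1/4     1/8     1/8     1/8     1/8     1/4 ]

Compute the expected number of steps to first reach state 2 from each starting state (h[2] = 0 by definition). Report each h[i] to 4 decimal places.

First-step conditioning: h[2] = 0; for i ≠ 2, h[i] = 1 + Σ_k P[i][k]·h[k].
  h[0] = 1 + 1/8·h[0] + 1/8·h[1] + 1/4·h[3] + 1/8·h[4] + 1/4·h[5]
  h[1] = 1 + 1/8·h[0] + 1/8·h[1] + 1/8·h[3] + 1/8·h[4] + 3/8·h[5]
  h[3] = 1 + 1/8·h[0] + 1/8·h[1] + 1/8·h[3] + 1/8·h[4] + 1/8·h[5]
  h[4] = 1 + 1/8·h[0] + 1/4·h[1] + 1/8·h[3] + 1/8·h[4] + 1/4·h[5]
  h[5] = 1 + 1/4·h[0] + 1/8·h[1] + 1/8·h[3] + 1/8·h[4] + 1/4·h[5]
Solving the 5×5 linear system over states ≠ 2 gives exactly h = [18176/3023, 18752/3023, 0, 14080/3023, 18760/3023, 18688/3023] (h[2] = 0 is the target).

h = [6.0126, 6.2031, 0.0000, 4.6576, 6.2058, 6.1819]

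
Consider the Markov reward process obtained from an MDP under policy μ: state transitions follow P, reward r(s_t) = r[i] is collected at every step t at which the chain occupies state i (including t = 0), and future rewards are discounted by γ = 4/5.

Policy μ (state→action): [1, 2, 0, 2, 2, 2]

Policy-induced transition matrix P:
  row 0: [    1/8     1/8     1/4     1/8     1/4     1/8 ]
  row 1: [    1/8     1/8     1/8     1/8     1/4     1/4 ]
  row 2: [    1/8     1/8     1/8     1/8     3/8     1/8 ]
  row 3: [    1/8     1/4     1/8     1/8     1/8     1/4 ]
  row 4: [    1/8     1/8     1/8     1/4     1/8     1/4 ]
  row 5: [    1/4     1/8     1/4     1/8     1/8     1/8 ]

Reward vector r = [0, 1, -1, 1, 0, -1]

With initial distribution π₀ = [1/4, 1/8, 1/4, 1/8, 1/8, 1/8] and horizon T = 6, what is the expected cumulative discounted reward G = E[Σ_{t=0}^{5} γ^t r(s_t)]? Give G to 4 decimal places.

G = -0.2861

t=0: π = [0.2500, 0.1250, 0.2500, 0.1250, 0.1250, 0.1250], E[r] = -0.1250, γ^t·E[r] = -0.125000, running G = -0.125000
t=1: π = [0.1406, 0.1406, 0.1719, 0.1406, 0.2344, 0.1719], E[r] = -0.0625, γ^t·E[r] = -0.050000, running G = -0.175000
t=2: π = [0.1465, 0.1426, 0.1641, 0.1543, 0.2031, 0.1895], E[r] = -0.0566, γ^t·E[r] = -0.036250, running G = -0.211250
t=3: π = [0.1487, 0.1443, 0.1670, 0.1504, 0.2021, 0.1875], E[r] = -0.0598, γ^t·E[r] = -0.030625, running G = -0.241875
t=4: π = [0.1484, 0.1438, 0.1670, 0.1503, 0.2034, 0.1871], E[r] = -0.0601, γ^t·E[r] = -0.024600, running G = -0.266475
t=5: π = [0.1484, 0.1438, 0.1669, 0.1504, 0.2033, 0.1872], E[r] = -0.0599, γ^t·E[r] = -0.019634, running G = -0.286109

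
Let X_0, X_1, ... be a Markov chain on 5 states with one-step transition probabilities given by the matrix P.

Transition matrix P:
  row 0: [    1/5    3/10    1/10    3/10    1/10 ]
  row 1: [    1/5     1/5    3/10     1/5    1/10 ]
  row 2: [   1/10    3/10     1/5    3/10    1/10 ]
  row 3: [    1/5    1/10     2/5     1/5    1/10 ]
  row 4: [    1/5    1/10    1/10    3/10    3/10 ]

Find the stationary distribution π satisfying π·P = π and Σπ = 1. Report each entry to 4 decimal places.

Balance equations π_j = Σ_i π_i·P[i][j]:
  π_0 = 1/5·π_0 + 1/5·π_1 + 1/10·π_2 + 1/5·π_3 + 1/5·π_4
  π_1 = 3/10·π_0 + 1/5·π_1 + 3/10·π_2 + 1/10·π_3 + 1/10·π_4
  π_2 = 1/10·π_0 + 3/10·π_1 + 1/5·π_2 + 2/5·π_3 + 1/10·π_4
  π_3 = 3/10·π_0 + 1/5·π_1 + 3/10·π_2 + 1/5·π_3 + 3/10·π_4
  normalize: π_0 + π_1 + π_2 + π_3 + π_4 = 1
Solving the linear system gives exactly π = [1507/8568, 97/476, 1033/4284, 121/476, 1/8].

π = [0.1759, 0.2038, 0.2411, 0.2542, 0.1250]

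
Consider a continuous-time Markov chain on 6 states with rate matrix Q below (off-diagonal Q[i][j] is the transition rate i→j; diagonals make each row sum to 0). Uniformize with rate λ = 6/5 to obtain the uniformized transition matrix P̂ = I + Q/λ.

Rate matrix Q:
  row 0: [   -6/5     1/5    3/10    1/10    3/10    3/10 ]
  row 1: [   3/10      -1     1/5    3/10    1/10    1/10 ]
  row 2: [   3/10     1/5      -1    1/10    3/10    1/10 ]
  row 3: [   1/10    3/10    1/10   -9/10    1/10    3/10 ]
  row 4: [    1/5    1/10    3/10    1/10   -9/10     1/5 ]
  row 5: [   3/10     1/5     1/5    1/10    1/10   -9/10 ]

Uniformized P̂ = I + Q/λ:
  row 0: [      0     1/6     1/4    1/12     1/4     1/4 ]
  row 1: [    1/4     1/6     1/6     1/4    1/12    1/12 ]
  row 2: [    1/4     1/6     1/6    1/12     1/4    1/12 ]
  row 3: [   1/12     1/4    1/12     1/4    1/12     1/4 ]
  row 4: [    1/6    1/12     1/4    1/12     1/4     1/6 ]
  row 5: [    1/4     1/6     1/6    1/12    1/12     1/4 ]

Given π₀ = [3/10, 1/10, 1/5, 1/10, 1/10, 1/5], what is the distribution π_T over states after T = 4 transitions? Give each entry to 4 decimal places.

π = [0.1713, 0.1633, 0.1842, 0.1325, 0.1711, 0.1776]

t=0: π = [0.3000, 0.1000, 0.2000, 0.1000, 0.1000, 0.2000]
t=1: π = [0.1500, 0.1667, 0.1917, 0.1167, 0.1833, 0.1917]
t=2: π = [0.1778, 0.1611, 0.1847, 0.1306, 0.1708, 0.1750]
t=3: π = [0.1696, 0.1633, 0.1848, 0.1319, 0.1722, 0.1781]
t=4: π = [0.1713, 0.1633, 0.1842, 0.1325, 0.1711, 0.1776]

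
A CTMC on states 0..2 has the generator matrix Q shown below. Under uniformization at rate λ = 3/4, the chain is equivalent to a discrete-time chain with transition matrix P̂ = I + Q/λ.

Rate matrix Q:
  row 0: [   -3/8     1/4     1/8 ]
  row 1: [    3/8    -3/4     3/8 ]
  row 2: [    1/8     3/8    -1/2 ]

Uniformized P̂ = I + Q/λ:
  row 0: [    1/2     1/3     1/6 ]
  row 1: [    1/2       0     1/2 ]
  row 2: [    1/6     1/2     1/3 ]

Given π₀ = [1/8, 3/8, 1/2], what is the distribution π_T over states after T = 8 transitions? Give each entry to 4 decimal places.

t=0: π = [0.1250, 0.3750, 0.5000]
t=1: π = [0.3333, 0.2917, 0.3750]
t=2: π = [0.3750, 0.2986, 0.3264]
t=3: π = [0.3912, 0.2882, 0.3206]
t=4: π = [0.3931, 0.2907, 0.3162]
t=5: π = [0.3946, 0.2891, 0.3163]
t=6: π = [0.3946, 0.2897, 0.3158]
t=7: π = [0.3947, 0.2894, 0.3158]
t=8: π = [0.3947, 0.2895, 0.3158]

π = [0.3947, 0.2895, 0.3158]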